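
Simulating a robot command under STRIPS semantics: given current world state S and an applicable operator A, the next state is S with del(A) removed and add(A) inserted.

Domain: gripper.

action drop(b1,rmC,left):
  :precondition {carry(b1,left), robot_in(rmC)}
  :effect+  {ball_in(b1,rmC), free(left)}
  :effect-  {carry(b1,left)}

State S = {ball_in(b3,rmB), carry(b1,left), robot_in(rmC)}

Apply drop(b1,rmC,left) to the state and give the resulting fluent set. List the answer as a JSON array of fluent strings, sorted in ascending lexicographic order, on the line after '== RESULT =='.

Compute (S \ del) ∪ add:
  pre ⊆ S: {carry(b1,left), robot_in(rmC)} ⊆ S  — applicable
  S \ del = {ball_in(b3,rmB), robot_in(rmC)}
  ∪ add   = {ball_in(b1,rmC), ball_in(b3,rmB), free(left), robot_in(rmC)}

== RESULT ==
["ball_in(b1,rmC)", "ball_in(b3,rmB)", "free(left)", "robot_in(rmC)"]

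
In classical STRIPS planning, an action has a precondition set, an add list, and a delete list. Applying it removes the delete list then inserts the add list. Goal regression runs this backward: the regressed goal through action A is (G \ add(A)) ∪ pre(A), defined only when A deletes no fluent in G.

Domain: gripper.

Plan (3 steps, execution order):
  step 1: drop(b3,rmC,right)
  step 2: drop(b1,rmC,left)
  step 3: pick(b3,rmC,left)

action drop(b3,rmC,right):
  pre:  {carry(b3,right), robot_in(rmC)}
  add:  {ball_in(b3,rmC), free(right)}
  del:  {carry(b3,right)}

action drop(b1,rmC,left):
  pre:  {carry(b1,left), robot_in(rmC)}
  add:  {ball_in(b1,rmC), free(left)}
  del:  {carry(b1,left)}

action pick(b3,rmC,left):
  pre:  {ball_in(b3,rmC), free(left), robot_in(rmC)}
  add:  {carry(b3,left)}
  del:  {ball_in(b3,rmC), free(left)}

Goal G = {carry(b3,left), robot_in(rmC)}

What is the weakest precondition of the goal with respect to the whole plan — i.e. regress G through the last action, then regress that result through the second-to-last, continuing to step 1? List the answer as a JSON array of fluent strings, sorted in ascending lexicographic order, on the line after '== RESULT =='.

Work backward from the goal:
  through step 3 (pick(b3,rmC,left)): drop {carry(b3,left)}, keep {robot_in(rmC)}, require {ball_in(b3,rmC), free(left), robot_in(rmC)}
    → {ball_in(b3,rmC), free(left), robot_in(rmC)}
  through step 2 (drop(b1,rmC,left)): drop {free(left)}, keep {ball_in(b3,rmC), robot_in(rmC)}, require {carry(b1,left), robot_in(rmC)}
    → {ball_in(b3,rmC), carry(b1,left), robot_in(rmC)}
  through step 1 (drop(b3,rmC,right)): drop {ball_in(b3,rmC)}, keep {carry(b1,left), robot_in(rmC)}, require {carry(b3,right), robot_in(rmC)}
    → {carry(b1,left), carry(b3,right), robot_in(rmC)}

== RESULT ==
["carry(b1,left)", "carry(b3,right)", "robot_in(rmC)"]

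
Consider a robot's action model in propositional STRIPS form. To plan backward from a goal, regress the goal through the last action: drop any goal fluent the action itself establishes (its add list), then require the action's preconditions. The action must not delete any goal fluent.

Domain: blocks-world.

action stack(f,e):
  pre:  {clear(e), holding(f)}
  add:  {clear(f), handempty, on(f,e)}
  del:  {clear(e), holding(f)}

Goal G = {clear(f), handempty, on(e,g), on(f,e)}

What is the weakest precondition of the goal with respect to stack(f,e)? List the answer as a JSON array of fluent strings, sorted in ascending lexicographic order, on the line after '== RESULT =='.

Regress:
  G ∩ del = {}  (empty — regression defined)
  G \ add = {clear(f), handempty, on(e,g), on(f,e)} \ {clear(f), handempty, on(f,e)} = {on(e,g)}
  ∪ pre   = {on(e,g)} ∪ {clear(e), holding(f)}
          = {clear(e), holding(f), on(e,g)}

== RESULT ==
["clear(e)", "holding(f)", "on(e,g)"]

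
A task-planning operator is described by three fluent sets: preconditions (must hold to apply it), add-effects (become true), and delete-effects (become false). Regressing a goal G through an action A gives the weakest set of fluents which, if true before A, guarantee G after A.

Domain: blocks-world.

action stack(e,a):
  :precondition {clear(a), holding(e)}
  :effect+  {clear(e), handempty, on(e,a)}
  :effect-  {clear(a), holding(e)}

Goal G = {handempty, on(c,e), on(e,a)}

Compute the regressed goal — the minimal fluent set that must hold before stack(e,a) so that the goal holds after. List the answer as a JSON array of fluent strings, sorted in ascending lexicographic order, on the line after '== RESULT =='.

Regress:
  G ∩ del = {}  (empty — regression defined)
  G \ add = {handempty, on(c,e), on(e,a)} \ {clear(e), handempty, on(e,a)} = {on(c,e)}
  ∪ pre   = {on(c,e)} ∪ {clear(a), holding(e)}
          = {clear(a), holding(e), on(c,e)}

== RESULT ==
["clear(a)", "holding(e)", "on(c,e)"]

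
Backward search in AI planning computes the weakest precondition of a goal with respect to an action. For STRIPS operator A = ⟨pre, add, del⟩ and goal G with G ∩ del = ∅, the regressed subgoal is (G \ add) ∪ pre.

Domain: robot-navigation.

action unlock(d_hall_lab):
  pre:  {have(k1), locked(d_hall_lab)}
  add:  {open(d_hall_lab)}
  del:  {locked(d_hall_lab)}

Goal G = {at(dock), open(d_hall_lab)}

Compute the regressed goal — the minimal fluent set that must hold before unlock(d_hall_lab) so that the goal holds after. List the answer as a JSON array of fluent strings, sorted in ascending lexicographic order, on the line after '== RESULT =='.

Compute (G \ add) ∪ pre:
  G ∩ del = {}  (empty — regression defined)
  G \ add = {at(dock), open(d_hall_lab)} \ {open(d_hall_lab)} = {at(dock)}
  ∪ pre   = {at(dock)} ∪ {have(k1), locked(d_hall_lab)}
          = {at(dock), have(k1), locked(d_hall_lab)}

== RESULT ==
["at(dock)", "have(k1)", "locked(d_hall_lab)"]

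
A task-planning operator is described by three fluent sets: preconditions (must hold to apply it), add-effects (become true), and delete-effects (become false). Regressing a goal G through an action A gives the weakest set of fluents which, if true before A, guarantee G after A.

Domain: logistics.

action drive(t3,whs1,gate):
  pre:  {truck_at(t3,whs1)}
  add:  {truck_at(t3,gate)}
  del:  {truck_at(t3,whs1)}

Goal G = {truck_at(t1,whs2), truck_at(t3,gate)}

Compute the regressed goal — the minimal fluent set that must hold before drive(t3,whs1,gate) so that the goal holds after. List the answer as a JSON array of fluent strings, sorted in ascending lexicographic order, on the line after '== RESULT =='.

Regress:
  G ∩ del = {}  (empty — regression defined)
  G \ add = {truck_at(t1,whs2), truck_at(t3,gate)} \ {truck_at(t3,gate)} = {truck_at(t1,whs2)}
  ∪ pre   = {truck_at(t1,whs2)} ∪ {truck_at(t3,whs1)}
          = {truck_at(t1,whs2), truck_at(t3,whs1)}

== RESULT ==
["truck_at(t1,whs2)", "truck_at(t3,whs1)"]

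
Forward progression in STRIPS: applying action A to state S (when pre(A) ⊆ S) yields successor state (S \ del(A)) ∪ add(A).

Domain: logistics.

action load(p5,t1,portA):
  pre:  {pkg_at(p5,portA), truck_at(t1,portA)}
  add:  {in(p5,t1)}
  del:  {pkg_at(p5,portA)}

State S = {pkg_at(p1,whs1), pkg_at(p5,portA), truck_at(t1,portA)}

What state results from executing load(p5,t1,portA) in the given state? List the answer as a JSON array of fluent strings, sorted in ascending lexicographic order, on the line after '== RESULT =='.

Compute (S \ del) ∪ add:
  pre ⊆ S: {pkg_at(p5,portA), truck_at(t1,portA)} ⊆ S  — applicable
  S \ del = {pkg_at(p1,whs1), truck_at(t1,portA)}
  ∪ add   = {in(p5,t1), pkg_at(p1,whs1), truck_at(t1,portA)}

== RESULT ==
["in(p5,t1)", "pkg_at(p1,whs1)", "truck_at(t1,portA)"]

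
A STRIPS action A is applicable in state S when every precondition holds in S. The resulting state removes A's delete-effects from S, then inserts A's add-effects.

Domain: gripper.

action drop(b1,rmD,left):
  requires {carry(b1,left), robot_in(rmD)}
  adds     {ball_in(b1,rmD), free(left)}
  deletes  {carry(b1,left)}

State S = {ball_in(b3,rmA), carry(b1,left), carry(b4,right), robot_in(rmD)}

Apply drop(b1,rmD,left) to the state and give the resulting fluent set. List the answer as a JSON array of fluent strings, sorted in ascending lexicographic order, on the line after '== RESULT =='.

Progress:
  pre ⊆ S: {carry(b1,left), robot_in(rmD)} ⊆ S  — applicable
  S \ del = {ball_in(b3,rmA), carry(b4,right), robot_in(rmD)}
  ∪ add   = {ball_in(b1,rmD), ball_in(b3,rmA), carry(b4,right), free(left), robot_in(rmD)}

== RESULT ==
["ball_in(b1,rmD)", "ball_in(b3,rmA)", "carry(b4,right)", "free(left)", "robot_in(rmD)"]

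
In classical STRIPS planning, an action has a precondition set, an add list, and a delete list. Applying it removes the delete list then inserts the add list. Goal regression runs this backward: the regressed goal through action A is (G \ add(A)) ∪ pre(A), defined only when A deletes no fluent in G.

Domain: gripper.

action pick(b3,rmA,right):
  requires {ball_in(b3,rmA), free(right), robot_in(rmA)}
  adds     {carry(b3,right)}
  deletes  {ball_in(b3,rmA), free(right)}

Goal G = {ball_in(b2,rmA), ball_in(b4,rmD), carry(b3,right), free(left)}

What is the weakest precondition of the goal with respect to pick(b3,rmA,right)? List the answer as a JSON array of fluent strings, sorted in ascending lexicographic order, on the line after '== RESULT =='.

Regress:
  G ∩ del = {}  (empty — regression defined)
  G \ add = {ball_in(b2,rmA), ball_in(b4,rmD), carry(b3,right), free(left)} \ {carry(b3,right)} = {ball_in(b2,rmA), ball_in(b4,rmD), free(left)}
  ∪ pre   = {ball_in(b2,rmA), ball_in(b4,rmD), free(left)} ∪ {ball_in(b3,rmA), free(right), robot_in(rmA)}
          = {ball_in(b2,rmA), ball_in(b3,rmA), ball_in(b4,rmD), free(left), free(right), robot_in(rmA)}

== RESULT ==
["ball_in(b2,rmA)", "ball_in(b3,rmA)", "ball_in(b4,rmD)", "free(left)", "free(right)", "robot_in(rmA)"]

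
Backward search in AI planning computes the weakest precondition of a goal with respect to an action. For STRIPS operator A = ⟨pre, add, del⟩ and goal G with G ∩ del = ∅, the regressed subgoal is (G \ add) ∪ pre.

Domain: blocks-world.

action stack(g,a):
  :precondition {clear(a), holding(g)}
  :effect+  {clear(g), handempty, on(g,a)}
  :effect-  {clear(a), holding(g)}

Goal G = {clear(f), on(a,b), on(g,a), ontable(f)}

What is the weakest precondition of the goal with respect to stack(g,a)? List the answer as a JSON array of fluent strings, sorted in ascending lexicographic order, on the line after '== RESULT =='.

Regress:
  G ∩ del = {}  (empty — regression defined)
  G \ add = {clear(f), on(a,b), on(g,a), ontable(f)} \ {clear(g), handempty, on(g,a)} = {clear(f), on(a,b), ontable(f)}
  ∪ pre   = {clear(f), on(a,b), ontable(f)} ∪ {clear(a), holding(g)}
          = {clear(a), clear(f), holding(g), on(a,b), ontable(f)}

== RESULT ==
["clear(a)", "clear(f)", "holding(g)", "on(a,b)", "ontable(f)"]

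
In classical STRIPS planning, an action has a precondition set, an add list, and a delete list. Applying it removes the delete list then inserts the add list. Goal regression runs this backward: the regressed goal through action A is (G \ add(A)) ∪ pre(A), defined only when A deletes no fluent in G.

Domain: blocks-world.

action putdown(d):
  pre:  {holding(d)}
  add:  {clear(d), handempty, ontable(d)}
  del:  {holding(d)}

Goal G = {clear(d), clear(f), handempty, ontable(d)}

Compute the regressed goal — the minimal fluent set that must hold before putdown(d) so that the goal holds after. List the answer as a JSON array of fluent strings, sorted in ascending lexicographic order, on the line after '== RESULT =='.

Compute (G \ add) ∪ pre:
  G ∩ del = {}  (empty — regression defined)
  G \ add = {clear(d), clear(f), handempty, ontable(d)} \ {clear(d), handempty, ontable(d)} = {clear(f)}
  ∪ pre   = {clear(f)} ∪ {holding(d)}
          = {clear(f), holding(d)}

== RESULT ==
["clear(f)", "holding(d)"]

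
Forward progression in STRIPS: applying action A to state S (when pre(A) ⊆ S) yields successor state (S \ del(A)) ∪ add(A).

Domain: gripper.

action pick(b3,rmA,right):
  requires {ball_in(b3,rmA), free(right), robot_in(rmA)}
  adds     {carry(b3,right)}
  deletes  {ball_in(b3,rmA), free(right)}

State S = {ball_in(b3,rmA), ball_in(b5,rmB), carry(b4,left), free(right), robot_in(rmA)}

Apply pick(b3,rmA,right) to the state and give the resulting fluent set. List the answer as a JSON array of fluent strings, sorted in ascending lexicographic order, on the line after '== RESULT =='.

Compute (S \ del) ∪ add:
  pre ⊆ S: {ball_in(b3,rmA), free(right), robot_in(rmA)} ⊆ S  — applicable
  S \ del = {ball_in(b5,rmB), carry(b4,left), robot_in(rmA)}
  ∪ add   = {ball_in(b5,rmB), carry(b3,right), carry(b4,left), robot_in(rmA)}

== RESULT ==
["ball_in(b5,rmB)", "carry(b3,right)", "carry(b4,left)", "robot_in(rmA)"]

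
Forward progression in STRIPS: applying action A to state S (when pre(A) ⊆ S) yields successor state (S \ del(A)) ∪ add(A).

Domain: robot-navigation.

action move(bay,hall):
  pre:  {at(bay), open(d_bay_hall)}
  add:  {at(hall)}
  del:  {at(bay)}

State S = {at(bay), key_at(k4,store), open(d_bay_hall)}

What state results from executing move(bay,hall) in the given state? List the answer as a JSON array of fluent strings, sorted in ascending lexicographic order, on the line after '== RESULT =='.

Compute (S \ del) ∪ add:
  pre ⊆ S: {at(bay), open(d_bay_hall)} ⊆ S  — applicable
  S \ del = {key_at(k4,store), open(d_bay_hall)}
  ∪ add   = {at(hall), key_at(k4,store), open(d_bay_hall)}

== RESULT ==
["at(hall)", "key_at(k4,store)", "open(d_bay_hall)"]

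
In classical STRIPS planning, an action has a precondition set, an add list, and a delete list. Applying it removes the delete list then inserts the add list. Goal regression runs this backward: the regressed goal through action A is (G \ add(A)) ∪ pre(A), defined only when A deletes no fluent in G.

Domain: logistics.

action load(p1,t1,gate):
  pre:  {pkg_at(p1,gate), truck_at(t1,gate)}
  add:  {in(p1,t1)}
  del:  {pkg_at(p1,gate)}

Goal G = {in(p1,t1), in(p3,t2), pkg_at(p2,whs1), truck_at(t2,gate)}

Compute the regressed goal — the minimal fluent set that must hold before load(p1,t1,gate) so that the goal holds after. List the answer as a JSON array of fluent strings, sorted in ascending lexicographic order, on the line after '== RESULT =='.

Compute (G \ add) ∪ pre:
  G ∩ del = {}  (empty — regression defined)
  G \ add = {in(p1,t1), in(p3,t2), pkg_at(p2,whs1), truck_at(t2,gate)} \ {in(p1,t1)} = {in(p3,t2), pkg_at(p2,whs1), truck_at(t2,gate)}
  ∪ pre   = {in(p3,t2), pkg_at(p2,whs1), truck_at(t2,gate)} ∪ {pkg_at(p1,gate), truck_at(t1,gate)}
          = {in(p3,t2), pkg_at(p1,gate), pkg_at(p2,whs1), truck_at(t1,gate), truck_at(t2,gate)}

== RESULT ==
["in(p3,t2)", "pkg_at(p1,gate)", "pkg_at(p2,whs1)", "truck_at(t1,gate)", "truck_at(t2,gate)"]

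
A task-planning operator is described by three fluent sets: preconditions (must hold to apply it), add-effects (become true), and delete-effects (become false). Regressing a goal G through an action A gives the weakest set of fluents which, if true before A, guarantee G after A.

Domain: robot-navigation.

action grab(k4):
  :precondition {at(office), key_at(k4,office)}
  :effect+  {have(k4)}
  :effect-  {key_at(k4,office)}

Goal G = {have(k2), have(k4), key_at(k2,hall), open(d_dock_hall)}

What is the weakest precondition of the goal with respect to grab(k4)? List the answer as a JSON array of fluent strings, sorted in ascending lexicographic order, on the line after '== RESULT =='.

Regress:
  G ∩ del = {}  (empty — regression defined)
  G \ add = {have(k2), have(k4), key_at(k2,hall), open(d_dock_hall)} \ {have(k4)} = {have(k2), key_at(k2,hall), open(d_dock_hall)}
  ∪ pre   = {have(k2), key_at(k2,hall), open(d_dock_hall)} ∪ {at(office), key_at(k4,office)}
          = {at(office), have(k2), key_at(k2,hall), key_at(k4,office), open(d_dock_hall)}

== RESULT ==
["at(office)", "have(k2)", "key_at(k2,hall)", "key_at(k4,office)", "open(d_dock_hall)"]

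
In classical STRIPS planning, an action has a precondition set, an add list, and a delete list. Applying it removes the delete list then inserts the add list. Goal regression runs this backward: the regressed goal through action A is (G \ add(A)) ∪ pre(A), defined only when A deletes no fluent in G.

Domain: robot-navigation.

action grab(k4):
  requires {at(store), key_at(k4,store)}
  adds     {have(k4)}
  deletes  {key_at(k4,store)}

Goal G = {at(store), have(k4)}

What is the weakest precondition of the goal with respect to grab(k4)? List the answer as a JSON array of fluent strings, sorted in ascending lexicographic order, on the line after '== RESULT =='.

Regress:
  G ∩ del = {}  (empty — regression defined)
  G \ add = {at(store), have(k4)} \ {have(k4)} = {at(store)}
  ∪ pre   = {at(store)} ∪ {at(store), key_at(k4,store)}
          = {at(store), key_at(k4,store)}

== RESULT ==
["at(store)", "key_at(k4,store)"]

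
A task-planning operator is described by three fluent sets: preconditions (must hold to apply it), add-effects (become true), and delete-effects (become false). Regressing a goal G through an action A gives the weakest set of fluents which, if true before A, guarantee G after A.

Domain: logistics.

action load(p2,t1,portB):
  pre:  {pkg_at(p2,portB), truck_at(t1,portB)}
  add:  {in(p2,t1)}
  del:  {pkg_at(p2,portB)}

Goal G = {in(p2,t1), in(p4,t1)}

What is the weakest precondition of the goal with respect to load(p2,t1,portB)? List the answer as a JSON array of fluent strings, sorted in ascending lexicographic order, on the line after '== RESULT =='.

Compute (G \ add) ∪ pre:
  G ∩ del = {}  (empty — regression defined)
  G \ add = {in(p2,t1), in(p4,t1)} \ {in(p2,t1)} = {in(p4,t1)}
  ∪ pre   = {in(p4,t1)} ∪ {pkg_at(p2,portB), truck_at(t1,portB)}
          = {in(p4,t1), pkg_at(p2,portB), truck_at(t1,portB)}

== RESULT ==
["in(p4,t1)", "pkg_at(p2,portB)", "truck_at(t1,portB)"]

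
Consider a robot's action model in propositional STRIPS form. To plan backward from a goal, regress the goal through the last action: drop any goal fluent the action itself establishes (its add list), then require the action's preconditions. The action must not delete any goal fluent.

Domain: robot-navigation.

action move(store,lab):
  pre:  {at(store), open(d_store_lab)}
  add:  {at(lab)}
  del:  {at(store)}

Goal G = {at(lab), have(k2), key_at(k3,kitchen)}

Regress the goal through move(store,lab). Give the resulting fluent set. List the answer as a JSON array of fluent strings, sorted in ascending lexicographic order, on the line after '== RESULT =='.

Regress:
  G ∩ del = {}  (empty — regression defined)
  G \ add = {at(lab), have(k2), key_at(k3,kitchen)} \ {at(lab)} = {have(k2), key_at(k3,kitchen)}
  ∪ pre   = {have(k2), key_at(k3,kitchen)} ∪ {at(store), open(d_store_lab)}
          = {at(store), have(k2), key_at(k3,kitchen), open(d_store_lab)}

== RESULT ==
["at(store)", "have(k2)", "key_at(k3,kitchen)", "open(d_store_lab)"]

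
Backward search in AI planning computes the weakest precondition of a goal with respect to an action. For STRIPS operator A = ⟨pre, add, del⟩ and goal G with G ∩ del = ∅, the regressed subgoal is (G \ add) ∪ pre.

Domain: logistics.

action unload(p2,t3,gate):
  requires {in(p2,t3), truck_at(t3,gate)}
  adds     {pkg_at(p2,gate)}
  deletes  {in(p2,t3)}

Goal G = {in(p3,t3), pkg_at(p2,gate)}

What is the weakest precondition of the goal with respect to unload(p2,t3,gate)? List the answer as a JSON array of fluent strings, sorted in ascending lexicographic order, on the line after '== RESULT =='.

Compute (G \ add) ∪ pre:
  G ∩ del = {}  (empty — regression defined)
  G \ add = {in(p3,t3), pkg_at(p2,gate)} \ {pkg_at(p2,gate)} = {in(p3,t3)}
  ∪ pre   = {in(p3,t3)} ∪ {in(p2,t3), truck_at(t3,gate)}
          = {in(p2,t3), in(p3,t3), truck_at(t3,gate)}

== RESULT ==
["in(p2,t3)", "in(p3,t3)", "truck_at(t3,gate)"]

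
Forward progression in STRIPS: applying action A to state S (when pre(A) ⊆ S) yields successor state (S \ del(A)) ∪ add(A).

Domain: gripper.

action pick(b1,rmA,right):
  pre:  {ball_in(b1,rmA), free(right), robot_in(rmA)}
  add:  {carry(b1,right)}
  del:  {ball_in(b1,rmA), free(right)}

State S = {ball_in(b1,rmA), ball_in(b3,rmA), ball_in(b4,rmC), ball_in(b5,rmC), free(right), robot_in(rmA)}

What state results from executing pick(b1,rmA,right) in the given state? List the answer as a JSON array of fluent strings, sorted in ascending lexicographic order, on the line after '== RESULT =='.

Progress:
  pre ⊆ S: {ball_in(b1,rmA), free(right), robot_in(rmA)} ⊆ S  — applicable
  S \ del = {ball_in(b3,rmA), ball_in(b4,rmC), ball_in(b5,rmC), robot_in(rmA)}
  ∪ add   = {ball_in(b3,rmA), ball_in(b4,rmC), ball_in(b5,rmC), carry(b1,right), robot_in(rmA)}

== RESULT ==
["ball_in(b3,rmA)", "ball_in(b4,rmC)", "ball_in(b5,rmC)", "carry(b1,right)", "robot_in(rmA)"]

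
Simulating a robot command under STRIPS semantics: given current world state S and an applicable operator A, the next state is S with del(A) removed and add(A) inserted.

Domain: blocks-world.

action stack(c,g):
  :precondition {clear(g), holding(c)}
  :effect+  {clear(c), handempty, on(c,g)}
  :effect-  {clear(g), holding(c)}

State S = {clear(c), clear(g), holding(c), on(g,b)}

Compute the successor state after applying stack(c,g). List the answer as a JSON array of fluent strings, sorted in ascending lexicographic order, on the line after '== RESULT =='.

Progress:
  pre ⊆ S: {clear(g), holding(c)} ⊆ S  — applicable
  S \ del = {clear(c), on(g,b)}
  ∪ add   = {clear(c), handempty, on(c,g), on(g,b)}

== RESULT ==
["clear(c)", "handempty", "on(c,g)", "on(g,b)"]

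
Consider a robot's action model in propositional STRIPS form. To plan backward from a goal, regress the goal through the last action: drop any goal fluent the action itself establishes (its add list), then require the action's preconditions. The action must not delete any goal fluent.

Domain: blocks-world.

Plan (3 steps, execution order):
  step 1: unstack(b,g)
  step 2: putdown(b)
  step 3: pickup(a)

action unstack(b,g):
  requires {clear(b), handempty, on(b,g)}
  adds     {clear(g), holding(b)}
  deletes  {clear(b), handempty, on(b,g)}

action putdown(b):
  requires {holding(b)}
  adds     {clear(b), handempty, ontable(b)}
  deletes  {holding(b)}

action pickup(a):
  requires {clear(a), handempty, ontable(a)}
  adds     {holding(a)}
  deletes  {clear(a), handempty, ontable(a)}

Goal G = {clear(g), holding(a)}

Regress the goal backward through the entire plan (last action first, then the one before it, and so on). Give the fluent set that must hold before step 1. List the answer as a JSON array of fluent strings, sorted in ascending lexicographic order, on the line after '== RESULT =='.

Regress step by step:
  through step 3 (pickup(a)): drop {holding(a)}, keep {clear(g)}, require {clear(a), handempty, ontable(a)}
    → {clear(a), clear(g), handempty, ontable(a)}
  through step 2 (putdown(b)): drop {handempty}, keep {clear(a), clear(g), ontable(a)}, require {holding(b)}
    → {clear(a), clear(g), holding(b), ontable(a)}
  through step 1 (unstack(b,g)): drop {clear(g), holding(b)}, keep {clear(a), ontable(a)}, require {clear(b), handempty, on(b,g)}
    → {clear(a), clear(b), handempty, on(b,g), ontable(a)}

== RESULT ==
["clear(a)", "clear(b)", "handempty", "on(b,g)", "ontable(a)"]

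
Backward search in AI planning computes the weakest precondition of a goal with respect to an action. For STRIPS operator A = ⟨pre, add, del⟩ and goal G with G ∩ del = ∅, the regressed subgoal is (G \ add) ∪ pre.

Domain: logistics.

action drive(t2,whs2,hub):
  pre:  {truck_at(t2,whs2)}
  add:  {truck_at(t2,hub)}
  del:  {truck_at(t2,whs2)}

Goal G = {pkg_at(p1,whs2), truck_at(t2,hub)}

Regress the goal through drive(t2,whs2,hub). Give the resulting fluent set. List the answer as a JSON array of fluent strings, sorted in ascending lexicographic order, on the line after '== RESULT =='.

Regress:
  G ∩ del = {}  (empty — regression defined)
  G \ add = {pkg_at(p1,whs2), truck_at(t2,hub)} \ {truck_at(t2,hub)} = {pkg_at(p1,whs2)}
  ∪ pre   = {pkg_at(p1,whs2)} ∪ {truck_at(t2,whs2)}
          = {pkg_at(p1,whs2), truck_at(t2,whs2)}

== RESULT ==
["pkg_at(p1,whs2)", "truck_at(t2,whs2)"]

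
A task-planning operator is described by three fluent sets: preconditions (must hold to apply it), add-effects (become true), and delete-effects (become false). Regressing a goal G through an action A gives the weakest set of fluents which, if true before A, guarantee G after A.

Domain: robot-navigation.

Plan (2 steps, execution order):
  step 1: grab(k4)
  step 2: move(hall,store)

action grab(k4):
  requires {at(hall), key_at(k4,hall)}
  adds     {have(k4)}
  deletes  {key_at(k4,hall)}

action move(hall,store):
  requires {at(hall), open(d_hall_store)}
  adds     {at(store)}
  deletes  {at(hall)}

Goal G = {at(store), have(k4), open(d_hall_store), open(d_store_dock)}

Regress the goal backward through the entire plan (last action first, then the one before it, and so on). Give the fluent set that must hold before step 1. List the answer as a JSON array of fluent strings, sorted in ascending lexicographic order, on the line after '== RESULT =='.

Regress step by step:
  through step 2 (move(hall,store)): drop {at(store)}, keep {have(k4), open(d_hall_store), open(d_store_dock)}, require {at(hall), open(d_hall_store)}
    → {at(hall), have(k4), open(d_hall_store), open(d_store_dock)}
  through step 1 (grab(k4)): drop {have(k4)}, keep {at(hall), open(d_hall_store), open(d_store_dock)}, require {at(hall), key_at(k4,hall)}
    → {at(hall), key_at(k4,hall), open(d_hall_store), open(d_store_dock)}

== RESULT ==
["at(hall)", "key_at(k4,hall)", "open(d_hall_store)", "open(d_store_dock)"]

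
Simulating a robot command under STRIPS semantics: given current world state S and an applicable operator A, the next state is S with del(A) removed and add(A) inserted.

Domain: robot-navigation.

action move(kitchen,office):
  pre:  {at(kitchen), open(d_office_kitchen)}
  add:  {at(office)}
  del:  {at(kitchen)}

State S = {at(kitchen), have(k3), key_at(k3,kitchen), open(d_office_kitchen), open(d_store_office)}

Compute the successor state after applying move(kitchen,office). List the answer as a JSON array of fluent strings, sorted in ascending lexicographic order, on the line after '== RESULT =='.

Compute (S \ del) ∪ add:
  pre ⊆ S: {at(kitchen), open(d_office_kitchen)} ⊆ S  — applicable
  S \ del = {have(k3), key_at(k3,kitchen), open(d_office_kitchen), open(d_store_office)}
  ∪ add   = {at(office), have(k3), key_at(k3,kitchen), open(d_office_kitchen), open(d_store_office)}

== RESULT ==
["at(office)", "have(k3)", "key_at(k3,kitchen)", "open(d_office_kitchen)", "open(d_store_office)"]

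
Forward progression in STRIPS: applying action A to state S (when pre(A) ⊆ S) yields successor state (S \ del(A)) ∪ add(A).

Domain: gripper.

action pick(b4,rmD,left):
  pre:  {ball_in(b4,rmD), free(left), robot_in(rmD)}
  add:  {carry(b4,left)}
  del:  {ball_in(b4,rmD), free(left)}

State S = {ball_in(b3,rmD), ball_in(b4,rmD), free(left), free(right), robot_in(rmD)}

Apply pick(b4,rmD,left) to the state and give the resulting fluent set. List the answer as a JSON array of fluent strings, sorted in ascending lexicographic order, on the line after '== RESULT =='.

Progress:
  pre ⊆ S: {ball_in(b4,rmD), free(left), robot_in(rmD)} ⊆ S  — applicable
  S \ del = {ball_in(b3,rmD), free(right), robot_in(rmD)}
  ∪ add   = {ball_in(b3,rmD), carry(b4,left), free(right), robot_in(rmD)}

== RESULT ==
["ball_in(b3,rmD)", "carry(b4,left)", "free(right)", "robot_in(rmD)"]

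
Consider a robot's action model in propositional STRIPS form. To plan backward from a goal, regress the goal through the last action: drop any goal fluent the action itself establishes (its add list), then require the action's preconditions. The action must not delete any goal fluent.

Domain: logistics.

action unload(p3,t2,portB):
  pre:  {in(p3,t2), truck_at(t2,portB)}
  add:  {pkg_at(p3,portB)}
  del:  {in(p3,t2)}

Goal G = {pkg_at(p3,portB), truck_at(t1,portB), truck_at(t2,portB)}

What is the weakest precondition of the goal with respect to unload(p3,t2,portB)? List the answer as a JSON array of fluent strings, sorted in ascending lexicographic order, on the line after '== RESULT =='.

Compute (G \ add) ∪ pre:
  G ∩ del = {}  (empty — regression defined)
  G \ add = {pkg_at(p3,portB), truck_at(t1,portB), truck_at(t2,portB)} \ {pkg_at(p3,portB)} = {truck_at(t1,portB), truck_at(t2,portB)}
  ∪ pre   = {truck_at(t1,portB), truck_at(t2,portB)} ∪ {in(p3,t2), truck_at(t2,portB)}
          = {in(p3,t2), truck_at(t1,portB), truck_at(t2,portB)}

== RESULT ==
["in(p3,t2)", "truck_at(t1,portB)", "truck_at(t2,portB)"]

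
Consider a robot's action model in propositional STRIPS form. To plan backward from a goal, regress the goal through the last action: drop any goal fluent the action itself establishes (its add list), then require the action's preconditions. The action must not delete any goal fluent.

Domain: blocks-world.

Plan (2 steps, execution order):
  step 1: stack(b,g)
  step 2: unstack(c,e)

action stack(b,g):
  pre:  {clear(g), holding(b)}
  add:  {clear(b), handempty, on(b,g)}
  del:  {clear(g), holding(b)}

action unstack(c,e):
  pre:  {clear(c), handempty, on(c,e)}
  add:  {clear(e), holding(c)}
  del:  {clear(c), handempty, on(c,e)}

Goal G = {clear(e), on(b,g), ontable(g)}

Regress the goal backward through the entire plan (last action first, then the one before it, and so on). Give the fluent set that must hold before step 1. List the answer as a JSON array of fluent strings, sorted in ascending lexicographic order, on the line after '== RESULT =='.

Work backward from the goal:
  through step 2 (unstack(c,e)): drop {clear(e)}, keep {on(b,g), ontable(g)}, require {clear(c), handempty, on(c,e)}
    → {clear(c), handempty, on(b,g), on(c,e), ontable(g)}
  through step 1 (stack(b,g)): drop {handempty, on(b,g)}, keep {clear(c), on(c,e), ontable(g)}, require {clear(g), holding(b)}
    → {clear(c), clear(g), holding(b), on(c,e), ontable(g)}

== RESULT ==
["clear(c)", "clear(g)", "holding(b)", "on(c,e)", "ontable(g)"]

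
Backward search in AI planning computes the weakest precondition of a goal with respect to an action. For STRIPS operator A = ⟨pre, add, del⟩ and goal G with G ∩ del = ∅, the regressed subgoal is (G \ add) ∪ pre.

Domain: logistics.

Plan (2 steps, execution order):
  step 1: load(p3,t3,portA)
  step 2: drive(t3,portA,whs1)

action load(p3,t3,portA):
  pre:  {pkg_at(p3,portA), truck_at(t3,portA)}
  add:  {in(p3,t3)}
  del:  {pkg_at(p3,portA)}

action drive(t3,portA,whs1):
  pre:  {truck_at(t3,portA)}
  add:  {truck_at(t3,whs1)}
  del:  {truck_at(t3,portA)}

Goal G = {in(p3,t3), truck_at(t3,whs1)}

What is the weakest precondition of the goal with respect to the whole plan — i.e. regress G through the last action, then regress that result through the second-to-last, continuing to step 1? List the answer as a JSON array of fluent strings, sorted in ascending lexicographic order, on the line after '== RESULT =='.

Regress step by step:
  through step 2 (drive(t3,portA,whs1)): drop {truck_at(t3,whs1)}, keep {in(p3,t3)}, require {truck_at(t3,portA)}
    → {in(p3,t3), truck_at(t3,portA)}
  through step 1 (load(p3,t3,portA)): drop {in(p3,t3)}, keep {truck_at(t3,portA)}, require {pkg_at(p3,portA), truck_at(t3,portA)}
    → {pkg_at(p3,portA), truck_at(t3,portA)}

== RESULT ==
["pkg_at(p3,portA)", "truck_at(t3,portA)"]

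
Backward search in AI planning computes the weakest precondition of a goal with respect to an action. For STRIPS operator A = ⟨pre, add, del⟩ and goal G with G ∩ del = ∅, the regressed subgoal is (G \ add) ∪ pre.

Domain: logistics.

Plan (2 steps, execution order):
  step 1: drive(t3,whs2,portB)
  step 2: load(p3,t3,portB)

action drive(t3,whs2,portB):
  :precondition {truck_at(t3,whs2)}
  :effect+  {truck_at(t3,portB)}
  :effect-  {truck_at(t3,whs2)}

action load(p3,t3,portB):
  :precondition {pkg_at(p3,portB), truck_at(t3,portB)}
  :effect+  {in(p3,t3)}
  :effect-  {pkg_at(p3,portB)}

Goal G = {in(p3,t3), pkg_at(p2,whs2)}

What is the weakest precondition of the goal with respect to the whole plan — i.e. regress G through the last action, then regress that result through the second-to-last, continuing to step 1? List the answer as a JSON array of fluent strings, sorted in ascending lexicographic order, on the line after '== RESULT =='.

Regress step by step:
  through step 2 (load(p3,t3,portB)): drop {in(p3,t3)}, keep {pkg_at(p2,whs2)}, require {pkg_at(p3,portB), truck_at(t3,portB)}
    → {pkg_at(p2,whs2), pkg_at(p3,portB), truck_at(t3,portB)}
  through step 1 (drive(t3,whs2,portB)): drop {truck_at(t3,portB)}, keep {pkg_at(p2,whs2), pkg_at(p3,portB)}, require {truck_at(t3,whs2)}
    → {pkg_at(p2,whs2), pkg_at(p3,portB), truck_at(t3,whs2)}

== RESULT ==
["pkg_at(p2,whs2)", "pkg_at(p3,portB)", "truck_at(t3,whs2)"]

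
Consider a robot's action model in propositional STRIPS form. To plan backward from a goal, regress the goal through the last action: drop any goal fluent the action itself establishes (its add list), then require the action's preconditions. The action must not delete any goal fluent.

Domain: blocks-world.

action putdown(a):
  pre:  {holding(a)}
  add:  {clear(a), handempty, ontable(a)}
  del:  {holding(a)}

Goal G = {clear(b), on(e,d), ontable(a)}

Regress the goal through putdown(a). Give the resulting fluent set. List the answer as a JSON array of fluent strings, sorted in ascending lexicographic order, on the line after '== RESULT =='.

Compute (G \ add) ∪ pre:
  G ∩ del = {}  (empty — regression defined)
  G \ add = {clear(b), on(e,d), ontable(a)} \ {clear(a), handempty, ontable(a)} = {clear(b), on(e,d)}
  ∪ pre   = {clear(b), on(e,d)} ∪ {holding(a)}
          = {clear(b), holding(a), on(e,d)}

== RESULT ==
["clear(b)", "holding(a)", "on(e,d)"]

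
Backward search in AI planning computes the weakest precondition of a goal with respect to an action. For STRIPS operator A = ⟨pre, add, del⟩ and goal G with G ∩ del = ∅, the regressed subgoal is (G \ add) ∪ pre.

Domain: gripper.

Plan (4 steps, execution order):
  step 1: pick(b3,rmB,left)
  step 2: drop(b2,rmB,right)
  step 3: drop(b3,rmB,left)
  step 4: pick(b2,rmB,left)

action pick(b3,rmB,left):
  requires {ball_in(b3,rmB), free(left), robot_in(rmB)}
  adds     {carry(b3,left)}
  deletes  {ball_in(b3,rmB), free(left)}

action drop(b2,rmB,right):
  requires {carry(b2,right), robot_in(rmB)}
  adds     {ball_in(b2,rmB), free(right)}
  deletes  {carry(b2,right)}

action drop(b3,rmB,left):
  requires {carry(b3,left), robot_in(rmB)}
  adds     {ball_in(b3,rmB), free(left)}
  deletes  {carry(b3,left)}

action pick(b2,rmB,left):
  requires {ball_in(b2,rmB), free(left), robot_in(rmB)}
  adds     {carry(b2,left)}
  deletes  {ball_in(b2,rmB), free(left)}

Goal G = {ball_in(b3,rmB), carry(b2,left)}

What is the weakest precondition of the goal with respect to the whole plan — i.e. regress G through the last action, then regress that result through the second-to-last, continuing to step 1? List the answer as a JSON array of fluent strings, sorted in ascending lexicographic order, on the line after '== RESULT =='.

Work backward from the goal:
  through step 4 (pick(b2,rmB,left)): drop {carry(b2,left)}, keep {ball_in(b3,rmB)}, require {ball_in(b2,rmB), free(left), robot_in(rmB)}
    → {ball_in(b2,rmB), ball_in(b3,rmB), free(left), robot_in(rmB)}
  through step 3 (drop(b3,rmB,left)): drop {ball_in(b3,rmB), free(left)}, keep {ball_in(b2,rmB), robot_in(rmB)}, require {carry(b3,left), robot_in(rmB)}
    → {ball_in(b2,rmB), carry(b3,left), robot_in(rmB)}
  through step 2 (drop(b2,rmB,right)): drop {ball_in(b2,rmB)}, keep {carry(b3,left), robot_in(rmB)}, require {carry(b2,right), robot_in(rmB)}
    → {carry(b2,right), carry(b3,left), robot_in(rmB)}
  through step 1 (pick(b3,rmB,left)): drop {carry(b3,left)}, keep {carry(b2,right), robot_in(rmB)}, require {ball_in(b3,rmB), free(left), robot_in(rmB)}
    → {ball_in(b3,rmB), carry(b2,right), free(left), robot_in(rmB)}

== RESULT ==
["ball_in(b3,rmB)", "carry(b2,right)", "free(left)", "robot_in(rmB)"]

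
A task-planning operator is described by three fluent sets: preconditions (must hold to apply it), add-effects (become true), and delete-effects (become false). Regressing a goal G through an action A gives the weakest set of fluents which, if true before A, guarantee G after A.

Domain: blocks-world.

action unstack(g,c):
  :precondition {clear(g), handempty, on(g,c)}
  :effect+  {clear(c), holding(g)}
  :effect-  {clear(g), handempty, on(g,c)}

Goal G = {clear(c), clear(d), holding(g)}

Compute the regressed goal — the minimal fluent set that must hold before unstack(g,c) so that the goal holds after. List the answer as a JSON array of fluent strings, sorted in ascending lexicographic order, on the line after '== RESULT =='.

Compute (G \ add) ∪ pre:
  G ∩ del = {}  (empty — regression defined)
  G \ add = {clear(c), clear(d), holding(g)} \ {clear(c), holding(g)} = {clear(d)}
  ∪ pre   = {clear(d)} ∪ {clear(g), handempty, on(g,c)}
          = {clear(d), clear(g), handempty, on(g,c)}

== RESULT ==
["clear(d)", "clear(g)", "handempty", "on(g,c)"]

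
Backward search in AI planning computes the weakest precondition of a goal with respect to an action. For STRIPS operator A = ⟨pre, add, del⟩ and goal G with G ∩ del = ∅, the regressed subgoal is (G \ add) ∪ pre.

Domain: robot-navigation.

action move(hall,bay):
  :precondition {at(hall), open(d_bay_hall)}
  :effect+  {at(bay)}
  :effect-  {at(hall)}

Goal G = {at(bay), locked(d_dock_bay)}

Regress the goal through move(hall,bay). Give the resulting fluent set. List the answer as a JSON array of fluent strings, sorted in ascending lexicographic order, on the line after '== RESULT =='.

Regress:
  G ∩ del = {}  (empty — regression defined)
  G \ add = {at(bay), locked(d_dock_bay)} \ {at(bay)} = {locked(d_dock_bay)}
  ∪ pre   = {locked(d_dock_bay)} ∪ {at(hall), open(d_bay_hall)}
          = {at(hall), locked(d_dock_bay), open(d_bay_hall)}

== RESULT ==
["at(hall)", "locked(d_dock_bay)", "open(d_bay_hall)"]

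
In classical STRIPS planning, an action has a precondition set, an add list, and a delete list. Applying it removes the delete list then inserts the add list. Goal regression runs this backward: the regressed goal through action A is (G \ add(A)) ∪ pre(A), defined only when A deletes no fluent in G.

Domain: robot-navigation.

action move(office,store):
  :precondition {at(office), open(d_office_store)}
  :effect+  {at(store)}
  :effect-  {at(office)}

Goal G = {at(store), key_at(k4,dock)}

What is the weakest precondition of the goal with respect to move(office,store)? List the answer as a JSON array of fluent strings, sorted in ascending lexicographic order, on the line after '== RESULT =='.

Regress:
  G ∩ del = {}  (empty — regression defined)
  G \ add = {at(store), key_at(k4,dock)} \ {at(store)} = {key_at(k4,dock)}
  ∪ pre   = {key_at(k4,dock)} ∪ {at(office), open(d_office_store)}
          = {at(office), key_at(k4,dock), open(d_office_store)}

== RESULT ==
["at(office)", "key_at(k4,dock)", "open(d_office_store)"]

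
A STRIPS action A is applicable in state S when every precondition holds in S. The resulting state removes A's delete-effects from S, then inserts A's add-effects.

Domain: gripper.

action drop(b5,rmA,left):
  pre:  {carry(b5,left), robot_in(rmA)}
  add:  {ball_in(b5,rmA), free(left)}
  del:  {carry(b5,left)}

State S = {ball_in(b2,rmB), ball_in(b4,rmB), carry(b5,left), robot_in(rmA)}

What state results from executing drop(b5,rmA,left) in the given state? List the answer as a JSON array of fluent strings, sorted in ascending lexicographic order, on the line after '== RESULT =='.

Progress:
  pre ⊆ S: {carry(b5,left), robot_in(rmA)} ⊆ S  — applicable
  S \ del = {ball_in(b2,rmB), ball_in(b4,rmB), robot_in(rmA)}
  ∪ add   = {ball_in(b2,rmB), ball_in(b4,rmB), ball_in(b5,rmA), free(left), robot_in(rmA)}

== RESULT ==
["ball_in(b2,rmB)", "ball_in(b4,rmB)", "ball_in(b5,rmA)", "free(left)", "robot_in(rmA)"]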